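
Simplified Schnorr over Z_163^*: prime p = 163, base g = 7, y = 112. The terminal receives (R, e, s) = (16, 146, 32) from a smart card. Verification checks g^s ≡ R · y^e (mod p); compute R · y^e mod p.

97

Squares mod 163: 112^1≡112, 112^2≡156, 112^4≡49, 112^8≡119, 112^16≡143, 112^32≡74, 112^64≡97, 112^128≡118
146 = 128 + 16 + 2, so 112^146 ≡ 118·143·156 ≡ 57 (mod 163)
R · y^e ≡ 16·57 = 912 ≡ 97 (mod 163)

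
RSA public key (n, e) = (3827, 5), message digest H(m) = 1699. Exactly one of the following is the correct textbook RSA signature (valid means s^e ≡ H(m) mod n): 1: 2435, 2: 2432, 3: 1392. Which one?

Candidate 1: 2435^5 mod 3827 = 1699
  → matches H(m) = 1699
Candidate 2: 2432^5 mod 3827 = 3324
Candidate 3: 1392^5 mod 3827 = 2128

1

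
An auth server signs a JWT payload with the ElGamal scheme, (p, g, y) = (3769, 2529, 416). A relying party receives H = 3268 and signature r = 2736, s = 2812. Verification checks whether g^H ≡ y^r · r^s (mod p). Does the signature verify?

verifies

Left side g^H mod p:
Squares mod 3769: 2529^1≡2529, 2529^2≡3617, 2529^4≡490, 2529^8≡2653, 2529^16≡1686, 2529^32≡770, 2529^64≡1167, 2529^128≡1280, 2529^256≡2654, 2529^512≡3224, 2529^1024≡3043, 2529^2048≡3185
3268 = 2048 + 1024 + 128 + 64 + 4, so 2529^3268 ≡ 3185·3043·1280·1167·490 ≡ 1280 (mod 3769)
Right side y^r · r^s mod p:
Squares mod 3769: 416^1≡416, 416^2≡3451, 416^4≡3130, 416^8≡1269, 416^16≡998, 416^32≡988, 416^64≡3742, 416^128≡729, 416^256≡12, 416^512≡144, 416^1024≡1891, 416^2048≡2869
2736 = 2048 + 512 + 128 + 32 + 16, so 416^2736 ≡ 2869·144·729·988·998 ≡ 1236 (mod 3769)
Squares mod 3769: 2736^1≡2736, 2736^2≡462, 2736^4≡2380, 2736^8≡3362, 2736^16≡3582, 2736^32≡1048, 2736^64≡1525, 2736^128≡152, 2736^256≡490, 2736^512≡2653, 2736^1024≡1686, 2736^2048≡770
2812 = 2048 + 512 + 128 + 64 + 32 + 16 + 8 + 4, so 2736^2812 ≡ 770·2653·152·1525·1048·3582·3362·2380 ≡ 1111 (mod 3769)
1236·1111 = 1373196 ≡ 1280 (mod 3769)
1280 ≡ 1280 (mod 3769), so the signature is genuine.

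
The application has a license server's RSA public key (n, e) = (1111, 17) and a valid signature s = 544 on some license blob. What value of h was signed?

s^2 ≡ 544^2 = 295936 ≡ 410
s^4 ≡ 410^2 = 168100 ≡ 339
s^8 ≡ 339^2 = 114921 ≡ 488
s^16 ≡ 488^2 = 238144 ≡ 390
17 = 16 + 1, so s^17 ≡ 390·544 ≡ 1070 (mod 1111)

1070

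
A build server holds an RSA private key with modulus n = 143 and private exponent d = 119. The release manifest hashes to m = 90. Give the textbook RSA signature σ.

116

Squares mod 143: m^1≡90, m^2≡92, m^4≡27, m^8≡14, m^16≡53, m^32≡92, m^64≡27
119 = 64 + 32 + 16 + 4 + 2 + 1, so m^119 ≡ 27·92·53·27·92·90 ≡ 116 (mod 143)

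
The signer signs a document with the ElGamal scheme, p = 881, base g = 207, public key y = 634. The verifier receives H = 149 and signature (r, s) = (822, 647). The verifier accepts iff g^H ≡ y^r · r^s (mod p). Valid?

Left side g^H mod p:
207^149 mod 881 = 251
Right side y^r · r^s mod p:
634^822 mod 881 = 873
822^647 mod 881 = 299
873·299 = 261027 ≡ 251 (mod 881)
251 ≡ 251 (mod 881), so the signature is genuine.

yes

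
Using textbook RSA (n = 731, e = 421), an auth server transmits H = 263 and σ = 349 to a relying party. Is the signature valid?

valid

Squares mod 731: σ^1≡349, σ^2≡455, σ^4≡152, σ^8≡443, σ^16≡341, σ^32≡52, σ^64≡511, σ^128≡154, σ^256≡324
421 = 256 + 128 + 32 + 4 + 1, so σ^421 ≡ 324·154·52·152·349 ≡ 263 (mod 731)
263 = H, so the signature checks out.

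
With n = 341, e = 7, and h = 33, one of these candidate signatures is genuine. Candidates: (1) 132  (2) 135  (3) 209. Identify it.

Candidate 1: 132^7 mod 341 = 33
  → matches h = 33
Candidate 2: 135^7 mod 341 = 75
Candidate 3: 209^7 mod 341 = 308

1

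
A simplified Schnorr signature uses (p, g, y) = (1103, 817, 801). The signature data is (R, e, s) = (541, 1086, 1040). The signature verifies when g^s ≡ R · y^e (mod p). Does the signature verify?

verifies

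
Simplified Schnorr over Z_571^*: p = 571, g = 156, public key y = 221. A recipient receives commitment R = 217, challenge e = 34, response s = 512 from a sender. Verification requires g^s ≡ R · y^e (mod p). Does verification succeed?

g^s mod p:
Squares mod 571: 156^1≡156, 156^2≡354, 156^4≡267, 156^8≡485, 156^16≡544, 156^32≡158, 156^64≡411, 156^128≡476, 156^256≡460, 156^512≡330
156^512 ≡ 330 (mod 571)
R · y^e mod p:
Squares mod 571: 221^1≡221, 221^2≡306, 221^4≡563, 221^8≡64, 221^16≡99, 221^32≡94
34 = 32 + 2, so 221^34 ≡ 94·306 ≡ 214 (mod 571)
217·214 = 46438 ≡ 187 (mod 571)
330 ≠ 187; the check fails.

fails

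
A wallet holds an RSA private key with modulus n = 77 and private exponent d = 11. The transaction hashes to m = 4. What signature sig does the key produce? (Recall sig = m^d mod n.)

m^2 ≡ 4^2 = 16
m^4 ≡ 16^2 = 256 ≡ 25
m^8 ≡ 25^2 = 625 ≡ 9
11 = 8 + 2 + 1, so m^11 ≡ 9·16·4 ≡ 37 (mod 77)

37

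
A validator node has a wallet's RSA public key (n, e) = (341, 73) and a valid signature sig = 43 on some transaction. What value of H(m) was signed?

296

Squares mod 341: sig^1≡43, sig^2≡144, sig^4≡276, sig^8≡133, sig^16≡298, sig^32≡144, sig^64≡276
73 = 64 + 8 + 1, so sig^73 ≡ 276·133·43 ≡ 296 (mod 341)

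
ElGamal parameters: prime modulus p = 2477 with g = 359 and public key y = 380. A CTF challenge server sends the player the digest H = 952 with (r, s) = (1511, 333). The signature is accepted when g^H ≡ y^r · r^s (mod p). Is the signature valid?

valid

Left side g^H mod p:
359^2 = 128881 ≡ 77
359^4 ≡ 77^2 = 5929 ≡ 975
359^8 ≡ 975^2 = 950625 ≡ 1934
359^16 ≡ 1934^2 = 3740356 ≡ 86
359^32 ≡ 86^2 = 7396 ≡ 2442
359^64 ≡ 2442^2 = 5963364 ≡ 1225
359^128 ≡ 1225^2 = 1500625 ≡ 2040
359^256 ≡ 2040^2 = 4161600 ≡ 240
359^512 ≡ 240^2 = 57600 ≡ 629
952 = 512 + 256 + 128 + 32 + 16 + 8, so 359^952 ≡ 629·240·2040·2442·86·1934 ≡ 1769 (mod 2477)
Right side y^r · r^s mod p:
380^2 = 144400 ≡ 734
380^4 ≡ 734^2 = 538756 ≡ 1247
380^8 ≡ 1247^2 = 1555009 ≡ 1930
380^16 ≡ 1930^2 = 3724900 ≡ 1969
380^32 ≡ 1969^2 = 3876961 ≡ 456
380^64 ≡ 456^2 = 207936 ≡ 2345
380^128 ≡ 2345^2 = 5499025 ≡ 85
380^256 ≡ 85^2 = 7225 ≡ 2271
380^512 ≡ 2271^2 = 5157441 ≡ 327
380^1024 ≡ 327^2 = 106929 ≡ 418
1511 = 1024 + 256 + 128 + 64 + 32 + 4 + 2 + 1, so 380^1511 ≡ 418·2271·85·2345·456·1247·734·380 ≡ 1995 (mod 2477)
1511^2 = 2283121 ≡ 1804
1511^4 ≡ 1804^2 = 3254416 ≡ 2115
1511^8 ≡ 2115^2 = 4473225 ≡ 2240
1511^16 ≡ 2240^2 = 5017600 ≡ 1675
1511^32 ≡ 1675^2 = 2805625 ≡ 1661
1511^64 ≡ 1661^2 = 2758921 ≡ 2020
1511^128 ≡ 2020^2 = 4080400 ≡ 781
1511^256 ≡ 781^2 = 609961 ≡ 619
333 = 256 + 64 + 8 + 4 + 1, so 1511^333 ≡ 619·2020·2240·2115·1511 ≡ 1389 (mod 2477)
1995·1389 = 2771055 ≡ 1769 (mod 2477)
1769 ≡ 1769 (mod 2477), so the signature is genuine.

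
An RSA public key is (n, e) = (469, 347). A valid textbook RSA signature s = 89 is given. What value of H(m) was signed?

s^2 ≡ 89^2 = 7921 ≡ 417
s^4 ≡ 417^2 = 173889 ≡ 359
s^8 ≡ 359^2 = 128881 ≡ 375
s^16 ≡ 375^2 = 140625 ≡ 394
s^32 ≡ 394^2 = 155236 ≡ 466
s^64 ≡ 466^2 = 217156 ≡ 9
s^128 ≡ 9^2 = 81
s^256 ≡ 81^2 = 6561 ≡ 464
347 = 256 + 64 + 16 + 8 + 2 + 1, so s^347 ≡ 464·9·394·375·417·89 ≡ 360 (mod 469)

360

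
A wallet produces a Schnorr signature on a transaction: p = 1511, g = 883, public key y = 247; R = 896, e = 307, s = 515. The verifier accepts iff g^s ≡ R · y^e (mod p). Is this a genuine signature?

genuine

g^s mod p:
883^2 = 779689 ≡ 13
883^4 ≡ 13^2 = 169
883^8 ≡ 169^2 = 28561 ≡ 1363
883^16 ≡ 1363^2 = 1857769 ≡ 750
883^32 ≡ 750^2 = 562500 ≡ 408
883^64 ≡ 408^2 = 166464 ≡ 254
883^128 ≡ 254^2 = 64516 ≡ 1054
883^256 ≡ 1054^2 = 1110916 ≡ 331
883^512 ≡ 331^2 = 109561 ≡ 769
515 = 512 + 2 + 1, so 883^515 ≡ 769·13·883 ≡ 89 (mod 1511)
R · y^e mod p:
247^2 = 61009 ≡ 569
247^4 ≡ 569^2 = 323761 ≡ 407
247^8 ≡ 407^2 = 165649 ≡ 950
247^16 ≡ 950^2 = 902500 ≡ 433
247^32 ≡ 433^2 = 187489 ≡ 125
247^64 ≡ 125^2 = 15625 ≡ 515
247^128 ≡ 515^2 = 265225 ≡ 800
247^256 ≡ 800^2 = 640000 ≡ 847
307 = 256 + 32 + 16 + 2 + 1, so 247^307 ≡ 847·125·433·569·247 ≡ 1189 (mod 1511)
896·1189 = 1065344 ≡ 89 (mod 1511)
89 ≡ 89 (mod 1511); signature holds.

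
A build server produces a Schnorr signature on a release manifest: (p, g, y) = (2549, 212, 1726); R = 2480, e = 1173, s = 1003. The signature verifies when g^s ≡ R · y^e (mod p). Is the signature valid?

g^s mod p:
Squares mod 2549: 212^1≡212, 212^2≡1611, 212^4≡439, 212^8≡1546, 212^16≡1703, 212^32≡1996, 212^64≡2478, 212^128≡2492, 212^256≡700, 212^512≡592
1003 = 512 + 256 + 128 + 64 + 32 + 8 + 2 + 1, so 212^1003 ≡ 592·700·2492·2478·1996·1546·1611·212 ≡ 2537 (mod 2549)
R · y^e mod p:
Squares mod 2549: 1726^1≡1726, 1726^2≡1844, 1726^4≡2519, 1726^8≡900, 1726^16≡1967, 1726^32≡2256, 1726^64≡1732, 1726^128≡2200, 1726^256≡1998, 1726^512≡270, 1726^1024≡1528
1173 = 1024 + 128 + 16 + 4 + 1, so 1726^1173 ≡ 1528·2200·1967·2519·1726 ≡ 1557 (mod 2549)
2480·1557 = 3861360 ≡ 2174 (mod 2549)
2537 ≠ 2174; the check fails.

invalid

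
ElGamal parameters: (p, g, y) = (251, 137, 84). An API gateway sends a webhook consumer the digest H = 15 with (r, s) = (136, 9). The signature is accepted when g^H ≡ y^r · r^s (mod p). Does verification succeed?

Left side g^H mod p:
Squares mod 251: 137^1≡137, 137^2≡195, 137^4≡124, 137^8≡65
15 = 8 + 4 + 2 + 1, so 137^15 ≡ 65·124·195·137 ≡ 40 (mod 251)
Right side y^r · r^s mod p:
Squares mod 251: 84^1≡84, 84^2≡28, 84^4≡31, 84^8≡208, 84^16≡92, 84^32≡181, 84^64≡131, 84^128≡93
136 = 128 + 8, so 84^136 ≡ 93·208 ≡ 17 (mod 251)
Squares mod 251: 136^1≡136, 136^2≡173, 136^4≡60, 136^8≡86
9 = 8 + 1, so 136^9 ≡ 86·136 ≡ 150 (mod 251)
17·150 = 2550 ≡ 40 (mod 251)
40 ≡ 40 (mod 251), so the signature is genuine.

passes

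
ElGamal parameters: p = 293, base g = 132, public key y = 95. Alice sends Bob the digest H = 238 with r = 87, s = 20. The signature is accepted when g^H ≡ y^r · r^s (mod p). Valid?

no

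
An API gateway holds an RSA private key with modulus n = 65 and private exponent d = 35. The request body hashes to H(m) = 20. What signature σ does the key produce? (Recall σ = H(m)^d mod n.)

15

Squares mod 65: (H(m))^1≡20, (H(m))^2≡10, (H(m))^4≡35, (H(m))^8≡55, (H(m))^16≡35, (H(m))^32≡55
35 = 32 + 2 + 1, so (H(m))^35 ≡ 55·10·20 ≡ 15 (mod 65)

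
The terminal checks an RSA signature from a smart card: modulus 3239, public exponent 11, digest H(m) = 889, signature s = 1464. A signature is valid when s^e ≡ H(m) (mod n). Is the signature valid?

s^2 ≡ 1464^2 = 2143296 ≡ 2317
s^4 ≡ 2317^2 = 5368489 ≡ 1466
s^8 ≡ 1466^2 = 2149156 ≡ 1699
11 = 8 + 2 + 1, so s^11 ≡ 1699·2317·1464 ≡ 1573 (mod 3239)
The recovered value 1573 does not match the digest 889.

invalid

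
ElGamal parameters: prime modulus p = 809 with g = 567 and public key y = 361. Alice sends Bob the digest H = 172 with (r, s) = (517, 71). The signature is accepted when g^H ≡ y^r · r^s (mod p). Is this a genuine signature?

Left side g^H mod p:
567^2 = 321489 ≡ 316
567^4 ≡ 316^2 = 99856 ≡ 349
567^8 ≡ 349^2 = 121801 ≡ 451
567^16 ≡ 451^2 = 203401 ≡ 342
567^32 ≡ 342^2 = 116964 ≡ 468
567^64 ≡ 468^2 = 219024 ≡ 594
567^128 ≡ 594^2 = 352836 ≡ 112
172 = 128 + 32 + 8 + 4, so 567^172 ≡ 112·468·451·349 ≡ 298 (mod 809)
Right side y^r · r^s mod p:
361^2 = 130321 ≡ 72
361^4 ≡ 72^2 = 5184 ≡ 330
361^8 ≡ 330^2 = 108900 ≡ 494
361^16 ≡ 494^2 = 244036 ≡ 527
361^32 ≡ 527^2 = 277729 ≡ 242
361^64 ≡ 242^2 = 58564 ≡ 316
361^128 ≡ 316^2 = 99856 ≡ 349
361^256 ≡ 349^2 = 121801 ≡ 451
361^512 ≡ 451^2 = 203401 ≡ 342
517 = 512 + 4 + 1, so 361^517 ≡ 342·330·361 ≡ 411 (mod 809)
517^2 = 267289 ≡ 319
517^4 ≡ 319^2 = 101761 ≡ 636
517^8 ≡ 636^2 = 404496 ≡ 805
517^16 ≡ 805^2 = 648025 ≡ 16
517^32 ≡ 16^2 = 256
517^64 ≡ 256^2 = 65536 ≡ 7
71 = 64 + 4 + 2 + 1, so 517^71 ≡ 7·636·319·517 ≡ 122 (mod 809)
411·122 = 50142 ≡ 793 (mod 809)
298 ≠ 793, so verification fails.

forged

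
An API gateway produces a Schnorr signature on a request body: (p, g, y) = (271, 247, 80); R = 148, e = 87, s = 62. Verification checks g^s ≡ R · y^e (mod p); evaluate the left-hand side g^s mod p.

247^62 mod 271 = 139

139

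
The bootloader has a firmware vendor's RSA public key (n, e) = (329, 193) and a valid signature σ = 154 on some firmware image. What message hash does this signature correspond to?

105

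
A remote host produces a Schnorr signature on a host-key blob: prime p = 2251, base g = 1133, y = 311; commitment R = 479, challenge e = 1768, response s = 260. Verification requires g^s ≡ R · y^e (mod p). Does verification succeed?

g^s mod p:
1133^2 = 1283689 ≡ 619
1133^4 ≡ 619^2 = 383161 ≡ 491
1133^8 ≡ 491^2 = 241081 ≡ 224
1133^16 ≡ 224^2 = 50176 ≡ 654
1133^32 ≡ 654^2 = 427716 ≡ 26
1133^64 ≡ 26^2 = 676
1133^128 ≡ 676^2 = 456976 ≡ 23
1133^256 ≡ 23^2 = 529
260 = 256 + 4, so 1133^260 ≡ 529·491 ≡ 874 (mod 2251)
R · y^e mod p:
311^2 = 96721 ≡ 2179
311^4 ≡ 2179^2 = 4748041 ≡ 682
311^8 ≡ 682^2 = 465124 ≡ 1418
311^16 ≡ 1418^2 = 2010724 ≡ 581
311^32 ≡ 581^2 = 337561 ≡ 2162
311^64 ≡ 2162^2 = 4674244 ≡ 1168
311^128 ≡ 1168^2 = 1364224 ≡ 118
311^256 ≡ 118^2 = 13924 ≡ 418
311^512 ≡ 418^2 = 174724 ≡ 1397
311^1024 ≡ 1397^2 = 1951609 ≡ 2243
1768 = 1024 + 512 + 128 + 64 + 32 + 8, so 311^1768 ≡ 2243·1397·118·1168·2162·1418 ≡ 937 (mod 2251)
479·937 = 448823 ≡ 874 (mod 2251)
874 ≡ 874 (mod 2251); signature holds.

passes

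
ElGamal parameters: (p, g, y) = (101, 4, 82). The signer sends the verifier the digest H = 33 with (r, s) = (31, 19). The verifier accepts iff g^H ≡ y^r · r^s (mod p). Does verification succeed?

Left side g^H mod p:
Squares mod 101: 4^1≡4, 4^2≡16, 4^4≡54, 4^8≡88, 4^16≡68, 4^32≡79
33 = 32 + 1, so 4^33 ≡ 79·4 ≡ 13 (mod 101)
Right side y^r · r^s mod p:
Squares mod 101: 82^1≡82, 82^2≡58, 82^4≡31, 82^8≡52, 82^16≡78
31 = 16 + 8 + 4 + 2 + 1, so 82^31 ≡ 78·52·31·58·82 ≡ 20 (mod 101)
Squares mod 101: 31^1≡31, 31^2≡52, 31^4≡78, 31^8≡24, 31^16≡71
19 = 16 + 2 + 1, so 31^19 ≡ 71·52·31 ≡ 19 (mod 101)
20·19 = 380 ≡ 77 (mod 101)
13 ≠ 77, so verification fails.

fails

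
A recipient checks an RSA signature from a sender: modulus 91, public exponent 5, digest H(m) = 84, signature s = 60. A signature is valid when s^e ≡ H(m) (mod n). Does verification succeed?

s^2 ≡ 60^2 = 3600 ≡ 51
s^4 ≡ 51^2 = 2601 ≡ 53
5 = 4 + 1, so s^5 ≡ 53·60 ≡ 86 (mod 91)
s^5 mod 91 = 86, but H(m) = 84.

fails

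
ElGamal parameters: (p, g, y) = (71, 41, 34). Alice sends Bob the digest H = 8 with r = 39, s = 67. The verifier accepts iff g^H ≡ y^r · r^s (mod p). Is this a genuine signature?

Left side g^H mod p:
41^2 = 1681 ≡ 48
41^4 ≡ 48^2 = 2304 ≡ 32
41^8 ≡ 32^2 = 1024 ≡ 30
Right side y^r · r^s mod p:
34^2 = 1156 ≡ 20
34^4 ≡ 20^2 = 400 ≡ 45
34^8 ≡ 45^2 = 2025 ≡ 37
34^16 ≡ 37^2 = 1369 ≡ 20
34^32 ≡ 20^2 = 400 ≡ 45
39 = 32 + 4 + 2 + 1, so 34^39 ≡ 45·45·20·34 ≡ 26 (mod 71)
39^2 = 1521 ≡ 30
39^4 ≡ 30^2 = 900 ≡ 48
39^8 ≡ 48^2 = 2304 ≡ 32
39^16 ≡ 32^2 = 1024 ≡ 30
39^32 ≡ 30^2 = 900 ≡ 48
39^64 ≡ 48^2 = 2304 ≡ 32
67 = 64 + 2 + 1, so 39^67 ≡ 32·30·39 ≡ 23 (mod 71)
26·23 = 598 ≡ 30 (mod 71)
30 ≡ 30 (mod 71), so the signature is genuine.

genuine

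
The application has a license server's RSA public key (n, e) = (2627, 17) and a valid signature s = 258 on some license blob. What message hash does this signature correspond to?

s^2 ≡ 258^2 = 66564 ≡ 889
s^4 ≡ 889^2 = 790321 ≡ 2221
s^8 ≡ 2221^2 = 4932841 ≡ 1962
s^16 ≡ 1962^2 = 3849444 ≡ 889
17 = 16 + 1, so s^17 ≡ 889·258 ≡ 813 (mod 2627)

813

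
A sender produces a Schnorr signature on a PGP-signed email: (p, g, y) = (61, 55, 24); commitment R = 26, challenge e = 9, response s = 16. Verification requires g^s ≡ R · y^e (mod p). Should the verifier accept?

g^s mod p:
55^2 = 3025 ≡ 36
55^4 ≡ 36^2 = 1296 ≡ 15
55^8 ≡ 15^2 = 225 ≡ 42
55^16 ≡ 42^2 = 1764 ≡ 56
R · y^e mod p:
24^2 = 576 ≡ 27
24^4 ≡ 27^2 = 729 ≡ 58
24^8 ≡ 58^2 = 3364 ≡ 9
9 = 8 + 1, so 24^9 ≡ 9·24 ≡ 33 (mod 61)
26·33 = 858 ≡ 4 (mod 61)
56 ≠ 4; the check fails.

reject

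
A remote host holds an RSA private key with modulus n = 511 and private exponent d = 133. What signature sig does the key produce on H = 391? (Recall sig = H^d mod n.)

H^133 mod 511 = 230

230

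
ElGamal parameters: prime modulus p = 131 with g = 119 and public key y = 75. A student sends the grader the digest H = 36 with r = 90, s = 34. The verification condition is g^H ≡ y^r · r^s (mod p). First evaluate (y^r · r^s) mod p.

65

75^2 = 5625 ≡ 123
75^4 ≡ 123^2 = 15129 ≡ 64
75^8 ≡ 64^2 = 4096 ≡ 35
75^16 ≡ 35^2 = 1225 ≡ 46
75^32 ≡ 46^2 = 2116 ≡ 20
75^64 ≡ 20^2 = 400 ≡ 7
90 = 64 + 16 + 8 + 2, so 75^90 ≡ 7·46·35·123 ≡ 99 (mod 131)
90^2 = 8100 ≡ 109
90^4 ≡ 109^2 = 11881 ≡ 91
90^8 ≡ 91^2 = 8281 ≡ 28
90^16 ≡ 28^2 = 784 ≡ 129
90^32 ≡ 129^2 = 16641 ≡ 4
34 = 32 + 2, so 90^34 ≡ 4·109 ≡ 43 (mod 131)
y^r · r^s ≡ 99·43 = 4257 ≡ 65 (mod 131)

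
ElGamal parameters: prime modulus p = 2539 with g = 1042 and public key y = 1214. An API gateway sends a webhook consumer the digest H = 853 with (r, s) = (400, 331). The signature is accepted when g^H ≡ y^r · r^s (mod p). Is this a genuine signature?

Left side g^H mod p:
1042^2 = 1085764 ≡ 1611
1042^4 ≡ 1611^2 = 2595321 ≡ 463
1042^8 ≡ 463^2 = 214369 ≡ 1093
1042^16 ≡ 1093^2 = 1194649 ≡ 1319
1042^32 ≡ 1319^2 = 1739761 ≡ 546
1042^64 ≡ 546^2 = 298116 ≡ 1053
1042^128 ≡ 1053^2 = 1108809 ≡ 1805
1042^256 ≡ 1805^2 = 3258025 ≡ 488
1042^512 ≡ 488^2 = 238144 ≡ 2017
853 = 512 + 256 + 64 + 16 + 4 + 1, so 1042^853 ≡ 2017·488·1053·1319·463·1042 ≡ 2138 (mod 2539)
Right side y^r · r^s mod p:
1214^2 = 1473796 ≡ 1176
1214^4 ≡ 1176^2 = 1382976 ≡ 1760
1214^8 ≡ 1760^2 = 3097600 ≡ 20
1214^16 ≡ 20^2 = 400
1214^32 ≡ 400^2 = 160000 ≡ 43
1214^64 ≡ 43^2 = 1849
1214^128 ≡ 1849^2 = 3418801 ≡ 1307
1214^256 ≡ 1307^2 = 1708249 ≡ 2041
400 = 256 + 128 + 16, so 1214^400 ≡ 2041·1307·400 ≡ 2277 (mod 2539)
400^2 = 160000 ≡ 43
400^4 ≡ 43^2 = 1849
400^8 ≡ 1849^2 = 3418801 ≡ 1307
400^16 ≡ 1307^2 = 1708249 ≡ 2041
400^32 ≡ 2041^2 = 4165681 ≡ 1721
400^64 ≡ 1721^2 = 2961841 ≡ 1367
400^128 ≡ 1367^2 = 1868689 ≡ 2524
400^256 ≡ 2524^2 = 6370576 ≡ 225
331 = 256 + 64 + 8 + 2 + 1, so 400^331 ≡ 225·1367·1307·43·400 ≡ 457 (mod 2539)
2277·457 = 1040589 ≡ 2138 (mod 2539)
2138 ≡ 2138 (mod 2539), so the signature is genuine.

genuine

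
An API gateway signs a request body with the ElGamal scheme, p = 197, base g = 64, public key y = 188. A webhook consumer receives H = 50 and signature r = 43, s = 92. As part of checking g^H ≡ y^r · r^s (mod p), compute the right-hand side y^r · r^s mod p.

133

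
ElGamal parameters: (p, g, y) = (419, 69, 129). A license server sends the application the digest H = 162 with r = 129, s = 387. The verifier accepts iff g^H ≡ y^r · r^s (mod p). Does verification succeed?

Left side g^H mod p:
Squares mod 419: 69^1≡69, 69^2≡152, 69^4≡59, 69^8≡129, 69^16≡300, 69^32≡334, 69^64≡102, 69^128≡348
162 = 128 + 32 + 2, so 69^162 ≡ 348·334·152 ≡ 129 (mod 419)
Right side y^r · r^s mod p:
Squares mod 419: 129^1≡129, 129^2≡300, 129^4≡334, 129^8≡102, 129^16≡348, 129^32≡13, 129^64≡169, 129^128≡69
129 = 128 + 1, so 129^129 ≡ 69·129 ≡ 102 (mod 419)
Squares mod 419: 129^1≡129, 129^2≡300, 129^4≡334, 129^8≡102, 129^16≡348, 129^32≡13, 129^64≡169, 129^128≡69, 129^256≡152
387 = 256 + 128 + 2 + 1, so 129^387 ≡ 152·69·300·129 ≡ 300 (mod 419)
102·300 = 30600 ≡ 13 (mod 419)
129 ≠ 13, so verification fails.

fails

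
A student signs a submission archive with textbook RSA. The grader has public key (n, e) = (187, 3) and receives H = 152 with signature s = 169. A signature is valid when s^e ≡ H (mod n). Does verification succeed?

s^2 ≡ 169^2 = 28561 ≡ 137
3 = 2 + 1, so s^3 ≡ 137·169 ≡ 152 (mod 187)
Since 152 equals the digest 152, verification succeeds.

passes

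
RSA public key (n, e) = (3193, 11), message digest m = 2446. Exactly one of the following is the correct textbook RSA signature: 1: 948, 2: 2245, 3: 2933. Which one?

Candidate 1: Squares mod 3193: 948^1≡948, 948^2≡1471, 948^4≡2180, 948^8≡1216; 11 = 8 + 2 + 1, so 948^11 ≡ 1216·1471·948 ≡ 2446 (mod 3193)
  → matches m = 2446
Candidate 2: Squares mod 3193: 2245^1≡2245, 2245^2≡1471, 2245^4≡2180, 2245^8≡1216; 11 = 8 + 2 + 1, so 2245^11 ≡ 1216·1471·2245 ≡ 747 (mod 3193)
Candidate 3: Squares mod 3193: 2933^1≡2933, 2933^2≡547, 2933^4≡2260, 2933^8≡1993; 11 = 8 + 2 + 1, so 2933^11 ≡ 1993·547·2933 ≡ 1343 (mod 3193)

1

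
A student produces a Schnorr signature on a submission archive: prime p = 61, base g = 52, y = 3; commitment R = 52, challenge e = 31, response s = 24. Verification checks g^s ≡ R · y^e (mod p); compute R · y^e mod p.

3^31 mod 61 = 3
R · y^e ≡ 52·3 = 156 ≡ 34 (mod 61)

34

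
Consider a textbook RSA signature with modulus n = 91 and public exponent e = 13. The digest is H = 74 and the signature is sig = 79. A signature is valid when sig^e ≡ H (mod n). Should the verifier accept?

Squares mod 91: sig^1≡79, sig^2≡53, sig^4≡79, sig^8≡53
13 = 8 + 4 + 1, so sig^13 ≡ 53·79·79 ≡ 79 (mod 91)
sig^13 mod 91 = 79, but H = 74.

reject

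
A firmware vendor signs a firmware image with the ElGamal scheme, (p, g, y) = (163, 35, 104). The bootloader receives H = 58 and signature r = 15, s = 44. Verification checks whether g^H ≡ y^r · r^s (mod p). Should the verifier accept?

Left side g^H mod p:
Squares mod 163: 35^1≡35, 35^2≡84, 35^4≡47, 35^8≡90, 35^16≡113, 35^32≡55
58 = 32 + 16 + 8 + 2, so 35^58 ≡ 55·113·90·84 ≡ 161 (mod 163)
Right side y^r · r^s mod p:
Squares mod 163: 104^1≡104, 104^2≡58, 104^4≡104, 104^8≡58
15 = 8 + 4 + 2 + 1, so 104^15 ≡ 58·104·58·104 ≡ 1 (mod 163)
Squares mod 163: 15^1≡15, 15^2≡62, 15^4≡95, 15^8≡60, 15^16≡14, 15^32≡33
44 = 32 + 8 + 4, so 15^44 ≡ 33·60·95 ≡ 161 (mod 163)
1·161 = 161 ≡ 161 (mod 163)
161 ≡ 161 (mod 163), so the signature is genuine.

accept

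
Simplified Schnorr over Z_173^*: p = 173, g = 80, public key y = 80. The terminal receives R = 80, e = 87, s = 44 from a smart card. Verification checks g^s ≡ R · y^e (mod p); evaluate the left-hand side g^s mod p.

80^44 mod 173 = 1

1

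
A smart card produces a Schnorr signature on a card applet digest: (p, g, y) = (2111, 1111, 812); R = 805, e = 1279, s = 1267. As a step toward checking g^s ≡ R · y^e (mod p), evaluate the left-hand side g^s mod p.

1111^2 = 1234321 ≡ 1497
1111^4 ≡ 1497^2 = 2241009 ≡ 1238
1111^8 ≡ 1238^2 = 1532644 ≡ 58
1111^16 ≡ 58^2 = 3364 ≡ 1253
1111^32 ≡ 1253^2 = 1570009 ≡ 1536
1111^64 ≡ 1536^2 = 2359296 ≡ 1309
1111^128 ≡ 1309^2 = 1713481 ≡ 1460
1111^256 ≡ 1460^2 = 2131600 ≡ 1601
1111^512 ≡ 1601^2 = 2563201 ≡ 447
1111^1024 ≡ 447^2 = 199809 ≡ 1375
1267 = 1024 + 128 + 64 + 32 + 16 + 2 + 1, so 1111^1267 ≡ 1375·1460·1309·1536·1253·1497·1111 ≡ 815 (mod 2111)

815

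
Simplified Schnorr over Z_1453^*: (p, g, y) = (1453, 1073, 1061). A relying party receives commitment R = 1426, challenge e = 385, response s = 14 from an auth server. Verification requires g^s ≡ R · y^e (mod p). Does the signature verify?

g^s mod p:
1073^2 = 1151329 ≡ 553
1073^4 ≡ 553^2 = 305809 ≡ 679
1073^8 ≡ 679^2 = 461041 ≡ 440
14 = 8 + 4 + 2, so 1073^14 ≡ 440·679·553 ≡ 915 (mod 1453)
R · y^e mod p:
1061^2 = 1125721 ≡ 1099
1061^4 ≡ 1099^2 = 1207801 ≡ 358
1061^8 ≡ 358^2 = 128164 ≡ 300
1061^16 ≡ 300^2 = 90000 ≡ 1367
1061^32 ≡ 1367^2 = 1868689 ≡ 131
1061^64 ≡ 131^2 = 17161 ≡ 1178
1061^128 ≡ 1178^2 = 1387684 ≡ 69
1061^256 ≡ 69^2 = 4761 ≡ 402
385 = 256 + 128 + 1, so 1061^385 ≡ 402·69·1061 ≡ 956 (mod 1453)
1426·956 = 1363256 ≡ 342 (mod 1453)
915 ≠ 342; the check fails.

does not verify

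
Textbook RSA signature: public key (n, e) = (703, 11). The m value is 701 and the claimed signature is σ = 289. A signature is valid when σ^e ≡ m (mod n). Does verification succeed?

σ^2 ≡ 289^2 = 83521 ≡ 567
σ^4 ≡ 567^2 = 321489 ≡ 218
σ^8 ≡ 218^2 = 47524 ≡ 423
11 = 8 + 2 + 1, so σ^11 ≡ 423·567·289 ≡ 358 (mod 703)
358 ≠ 701, so verification fails.

fails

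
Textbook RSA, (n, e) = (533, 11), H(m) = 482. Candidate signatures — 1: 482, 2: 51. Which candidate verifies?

1

Candidate 1: 482^11 mod 533 = 482
  → matches H(m) = 482
Candidate 2: 51^11 mod 533 = 51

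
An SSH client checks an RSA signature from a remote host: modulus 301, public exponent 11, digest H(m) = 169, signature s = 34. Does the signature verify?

Squares mod 301: s^1≡34, s^2≡253, s^4≡197, s^8≡281
11 = 8 + 2 + 1, so s^11 ≡ 281·253·34 ≡ 132 (mod 301)
s^11 mod 301 = 132, but H(m) = 169.

does not verify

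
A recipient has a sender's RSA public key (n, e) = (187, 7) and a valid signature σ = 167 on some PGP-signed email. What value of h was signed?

σ^7 mod 187 = 40

40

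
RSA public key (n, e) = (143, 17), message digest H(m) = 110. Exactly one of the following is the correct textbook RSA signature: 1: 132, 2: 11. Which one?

Candidate 1: Squares mod 143: 132^1≡132, 132^2≡121, 132^4≡55, 132^8≡22, 132^16≡55; 17 = 16 + 1, so 132^17 ≡ 55·132 ≡ 110 (mod 143)
  → matches H(m) = 110
Candidate 2: Squares mod 143: 11^1≡11, 11^2≡121, 11^4≡55, 11^8≡22, 11^16≡55; 17 = 16 + 1, so 11^17 ≡ 55·11 ≡ 33 (mod 143)

1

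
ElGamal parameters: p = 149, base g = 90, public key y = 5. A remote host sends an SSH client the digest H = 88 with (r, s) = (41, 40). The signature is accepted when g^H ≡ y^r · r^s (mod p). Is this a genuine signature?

Left side g^H mod p:
90^88 mod 149 = 31
Right side y^r · r^s mod p:
5^41 mod 149 = 29
41^40 mod 149 = 73
29·73 = 2117 ≡ 31 (mod 149)
31 ≡ 31 (mod 149), so the signature is genuine.

genuine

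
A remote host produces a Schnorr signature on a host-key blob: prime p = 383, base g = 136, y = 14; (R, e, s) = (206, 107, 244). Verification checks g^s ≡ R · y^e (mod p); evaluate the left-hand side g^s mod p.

Squares mod 383: 136^1≡136, 136^2≡112, 136^4≡288, 136^8≡216, 136^16≡313, 136^32≡304, 136^64≡113, 136^128≡130
244 = 128 + 64 + 32 + 16 + 4, so 136^244 ≡ 130·113·304·313·288 ≡ 284 (mod 383)

284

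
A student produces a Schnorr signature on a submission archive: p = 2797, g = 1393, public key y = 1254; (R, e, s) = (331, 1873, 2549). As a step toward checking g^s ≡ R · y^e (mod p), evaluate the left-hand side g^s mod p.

1393^2 = 1940449 ≡ 2128
1393^4 ≡ 2128^2 = 4528384 ≡ 41
1393^8 ≡ 41^2 = 1681
1393^16 ≡ 1681^2 = 2825761 ≡ 791
1393^32 ≡ 791^2 = 625681 ≡ 1950
1393^64 ≡ 1950^2 = 3802500 ≡ 1377
1393^128 ≡ 1377^2 = 1896129 ≡ 2560
1393^256 ≡ 2560^2 = 6553600 ≡ 229
1393^512 ≡ 229^2 = 52441 ≡ 2095
1393^1024 ≡ 2095^2 = 4389025 ≡ 532
1393^2048 ≡ 532^2 = 283024 ≡ 527
2549 = 2048 + 256 + 128 + 64 + 32 + 16 + 4 + 1, so 1393^2549 ≡ 527·229·2560·1377·1950·791·41·1393 ≡ 723 (mod 2797)

723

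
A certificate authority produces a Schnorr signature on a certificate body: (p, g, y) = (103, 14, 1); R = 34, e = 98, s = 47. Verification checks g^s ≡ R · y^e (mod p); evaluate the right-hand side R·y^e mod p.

34

Squares mod 103: 1^1≡1, 1^2≡1, 1^4≡1, 1^8≡1, 1^16≡1, 1^32≡1, 1^64≡1
98 = 64 + 32 + 2, so 1^98 ≡ 1·1·1 ≡ 1 (mod 103)
R · y^e ≡ 34·1 = 34 ≡ 34 (mod 103)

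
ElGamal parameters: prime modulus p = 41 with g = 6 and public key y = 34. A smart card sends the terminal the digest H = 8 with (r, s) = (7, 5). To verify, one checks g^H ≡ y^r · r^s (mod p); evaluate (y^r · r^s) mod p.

34^2 = 1156 ≡ 8
34^4 ≡ 8^2 = 64 ≡ 23
7 = 4 + 2 + 1, so 34^7 ≡ 23·8·34 ≡ 24 (mod 41)
7^2 = 49 ≡ 8
7^4 ≡ 8^2 = 64 ≡ 23
5 = 4 + 1, so 7^5 ≡ 23·7 ≡ 38 (mod 41)
y^r · r^s ≡ 24·38 = 912 ≡ 10 (mod 41)

10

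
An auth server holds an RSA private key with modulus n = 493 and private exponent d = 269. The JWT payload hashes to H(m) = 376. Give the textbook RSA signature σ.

(H(m))^2 ≡ 376^2 = 141376 ≡ 378
(H(m))^4 ≡ 378^2 = 142884 ≡ 407
(H(m))^8 ≡ 407^2 = 165649 ≡ 1
(H(m))^16 ≡ 1^2 = 1
(H(m))^32 ≡ 1^2 = 1
(H(m))^64 ≡ 1^2 = 1
(H(m))^128 ≡ 1^2 = 1
(H(m))^256 ≡ 1^2 = 1
269 = 256 + 8 + 4 + 1, so (H(m))^269 ≡ 1·1·407·376 ≡ 202 (mod 493)

202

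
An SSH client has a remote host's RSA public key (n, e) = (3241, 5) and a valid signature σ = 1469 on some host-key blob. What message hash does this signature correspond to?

377

σ^5 mod 3241 = 377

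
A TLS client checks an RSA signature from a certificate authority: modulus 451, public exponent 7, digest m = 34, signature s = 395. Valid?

no

s^7 mod 451 = 417
The recovered value 417 does not match the digest 34.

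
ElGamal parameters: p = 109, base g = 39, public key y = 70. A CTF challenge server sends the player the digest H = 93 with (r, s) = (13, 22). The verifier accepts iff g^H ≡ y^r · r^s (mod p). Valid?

Left side g^H mod p:
39^2 = 1521 ≡ 104
39^4 ≡ 104^2 = 10816 ≡ 25
39^8 ≡ 25^2 = 625 ≡ 80
39^16 ≡ 80^2 = 6400 ≡ 78
39^32 ≡ 78^2 = 6084 ≡ 89
39^64 ≡ 89^2 = 7921 ≡ 73
93 = 64 + 16 + 8 + 4 + 1, so 39^93 ≡ 73·78·80·25·39 ≡ 55 (mod 109)
Right side y^r · r^s mod p:
70^2 = 4900 ≡ 104
70^4 ≡ 104^2 = 10816 ≡ 25
70^8 ≡ 25^2 = 625 ≡ 80
13 = 8 + 4 + 1, so 70^13 ≡ 80·25·70 ≡ 44 (mod 109)
13^2 = 169 ≡ 60
13^4 ≡ 60^2 = 3600 ≡ 3
13^8 ≡ 3^2 = 9
13^16 ≡ 9^2 = 81
22 = 16 + 4 + 2, so 13^22 ≡ 81·3·60 ≡ 83 (mod 109)
44·83 = 3652 ≡ 55 (mod 109)
55 ≡ 55 (mod 109), so the signature is genuine.

yes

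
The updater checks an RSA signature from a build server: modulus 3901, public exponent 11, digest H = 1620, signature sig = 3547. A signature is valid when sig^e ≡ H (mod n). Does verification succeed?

sig^2 ≡ 3547^2 = 12581209 ≡ 484
sig^4 ≡ 484^2 = 234256 ≡ 196
sig^8 ≡ 196^2 = 38416 ≡ 3307
11 = 8 + 2 + 1, so sig^11 ≡ 3307·484·3547 ≡ 395 (mod 3901)
The recovered value 395 does not match the digest 1620.

fails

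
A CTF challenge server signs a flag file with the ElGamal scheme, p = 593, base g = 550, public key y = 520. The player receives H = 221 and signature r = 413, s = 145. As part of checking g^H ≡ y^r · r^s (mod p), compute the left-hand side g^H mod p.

Squares mod 593: 550^1≡550, 550^2≡70, 550^4≡156, 550^8≡23, 550^16≡529, 550^32≡538, 550^64≡60, 550^128≡42
221 = 128 + 64 + 16 + 8 + 4 + 1, so 550^221 ≡ 42·60·529·23·156·550 ≡ 115 (mod 593)

115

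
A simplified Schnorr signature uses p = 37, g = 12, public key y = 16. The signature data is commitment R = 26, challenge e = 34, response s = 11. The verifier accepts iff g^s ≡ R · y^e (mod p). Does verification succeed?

fails

g^s mod p:
12^11 mod 37 = 33
R · y^e mod p:
16^34 mod 37 = 12
26·12 = 312 ≡ 16 (mod 37)
33 ≠ 16; the check fails.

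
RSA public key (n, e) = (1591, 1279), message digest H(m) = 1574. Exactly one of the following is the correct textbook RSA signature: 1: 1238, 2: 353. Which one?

1

Candidate 1: 1238^2 = 1532644 ≡ 511; 1238^4 ≡ 511^2 = 261121 ≡ 197; 1238^8 ≡ 197^2 = 38809 ≡ 625; 1238^16 ≡ 625^2 = 390625 ≡ 830; 1238^32 ≡ 830^2 = 688900 ≡ 1588; 1238^64 ≡ 1588^2 = 2521744 ≡ 9; 1238^128 ≡ 9^2 = 81; 1238^256 ≡ 81^2 = 6561 ≡ 197; 1238^512 ≡ 197^2 = 38809 ≡ 625; 1238^1024 ≡ 625^2 = 390625 ≡ 830; 1279 = 1024 + 128 + 64 + 32 + 16 + 8 + 4 + 2 + 1, so 1238^1279 ≡ 830·81·9·1588·830·625·197·511·1238 ≡ 1574 (mod 1591)
  → matches H(m) = 1574
Candidate 2: 353^2 = 124609 ≡ 511; 353^4 ≡ 511^2 = 261121 ≡ 197; 353^8 ≡ 197^2 = 38809 ≡ 625; 353^16 ≡ 625^2 = 390625 ≡ 830; 353^32 ≡ 830^2 = 688900 ≡ 1588; 353^64 ≡ 1588^2 = 2521744 ≡ 9; 353^128 ≡ 9^2 = 81; 353^256 ≡ 81^2 = 6561 ≡ 197; 353^512 ≡ 197^2 = 38809 ≡ 625; 353^1024 ≡ 625^2 = 390625 ≡ 830; 1279 = 1024 + 128 + 64 + 32 + 16 + 8 + 4 + 2 + 1, so 353^1279 ≡ 830·81·9·1588·830·625·197·511·353 ≡ 17 (mod 1591)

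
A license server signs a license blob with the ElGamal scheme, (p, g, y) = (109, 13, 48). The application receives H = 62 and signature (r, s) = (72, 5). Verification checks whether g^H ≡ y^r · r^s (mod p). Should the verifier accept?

reject

Left side g^H mod p:
13^62 mod 109 = 100
Right side y^r · r^s mod p:
48^72 mod 109 = 45
72^5 mod 109 = 99
45·99 = 4455 ≡ 95 (mod 109)
100 ≠ 95, so verification fails.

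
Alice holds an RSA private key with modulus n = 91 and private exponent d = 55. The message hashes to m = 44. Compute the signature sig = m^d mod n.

86

Squares mod 91: m^1≡44, m^2≡25, m^4≡79, m^8≡53, m^16≡79, m^32≡53
55 = 32 + 16 + 4 + 2 + 1, so m^55 ≡ 53·79·79·25·44 ≡ 86 (mod 91)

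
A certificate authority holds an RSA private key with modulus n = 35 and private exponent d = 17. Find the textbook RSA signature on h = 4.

9

h^2 ≡ 4^2 = 16
h^4 ≡ 16^2 = 256 ≡ 11
h^8 ≡ 11^2 = 121 ≡ 16
h^16 ≡ 16^2 = 256 ≡ 11
17 = 16 + 1, so h^17 ≡ 11·4 ≡ 9 (mod 35)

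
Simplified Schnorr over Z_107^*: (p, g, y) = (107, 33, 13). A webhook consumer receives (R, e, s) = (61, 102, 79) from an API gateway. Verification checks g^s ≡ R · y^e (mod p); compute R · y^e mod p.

86

Squares mod 107: 13^1≡13, 13^2≡62, 13^4≡99, 13^8≡64, 13^16≡30, 13^32≡44, 13^64≡10
102 = 64 + 32 + 4 + 2, so 13^102 ≡ 10·44·99·62 ≡ 40 (mod 107)
R · y^e ≡ 61·40 = 2440 ≡ 86 (mod 107)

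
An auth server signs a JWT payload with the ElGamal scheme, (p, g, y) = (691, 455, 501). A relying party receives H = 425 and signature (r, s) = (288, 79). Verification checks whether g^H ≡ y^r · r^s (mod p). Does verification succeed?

Left side g^H mod p:
455^2 = 207025 ≡ 416
455^4 ≡ 416^2 = 173056 ≡ 306
455^8 ≡ 306^2 = 93636 ≡ 351
455^16 ≡ 351^2 = 123201 ≡ 203
455^32 ≡ 203^2 = 41209 ≡ 440
455^64 ≡ 440^2 = 193600 ≡ 120
455^128 ≡ 120^2 = 14400 ≡ 580
455^256 ≡ 580^2 = 336400 ≡ 574
425 = 256 + 128 + 32 + 8 + 1, so 455^425 ≡ 574·580·440·351·455 ≡ 516 (mod 691)
Right side y^r · r^s mod p:
501^2 = 251001 ≡ 168
501^4 ≡ 168^2 = 28224 ≡ 584
501^8 ≡ 584^2 = 341056 ≡ 393
501^16 ≡ 393^2 = 154449 ≡ 356
501^32 ≡ 356^2 = 126736 ≡ 283
501^64 ≡ 283^2 = 80089 ≡ 624
501^128 ≡ 624^2 = 389376 ≡ 343
501^256 ≡ 343^2 = 117649 ≡ 179
288 = 256 + 32, so 501^288 ≡ 179·283 ≡ 214 (mod 691)
288^2 = 82944 ≡ 24
288^4 ≡ 24^2 = 576
288^8 ≡ 576^2 = 331776 ≡ 96
288^16 ≡ 96^2 = 9216 ≡ 233
288^32 ≡ 233^2 = 54289 ≡ 391
288^64 ≡ 391^2 = 152881 ≡ 170
79 = 64 + 8 + 4 + 2 + 1, so 288^79 ≡ 170·96·576·24·288 ≡ 603 (mod 691)
214·603 = 129042 ≡ 516 (mod 691)
516 ≡ 516 (mod 691), so the signature is genuine.

passes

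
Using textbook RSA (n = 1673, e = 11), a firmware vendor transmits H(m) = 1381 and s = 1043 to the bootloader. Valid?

no

s^2 ≡ 1043^2 = 1087849 ≡ 399
s^4 ≡ 399^2 = 159201 ≡ 266
s^8 ≡ 266^2 = 70756 ≡ 490
11 = 8 + 2 + 1, so s^11 ≡ 490·399·1043 ≡ 1652 (mod 1673)
1652 ≠ 1381, so verification fails.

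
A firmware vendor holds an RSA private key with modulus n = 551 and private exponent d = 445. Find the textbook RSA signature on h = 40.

193

Squares mod 551: h^1≡40, h^2≡498, h^4≡54, h^8≡161, h^16≡24, h^32≡25, h^64≡74, h^128≡517, h^256≡54
445 = 256 + 128 + 32 + 16 + 8 + 4 + 1, so h^445 ≡ 54·517·25·24·161·54·40 ≡ 193 (mod 551)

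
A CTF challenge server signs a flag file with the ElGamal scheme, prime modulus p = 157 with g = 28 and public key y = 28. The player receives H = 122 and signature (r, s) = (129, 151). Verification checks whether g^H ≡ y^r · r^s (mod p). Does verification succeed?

passes

Left side g^H mod p:
28^2 = 784 ≡ 156
28^4 ≡ 156^2 = 24336 ≡ 1
28^8 ≡ 1^2 = 1
28^16 ≡ 1^2 = 1
28^32 ≡ 1^2 = 1
28^64 ≡ 1^2 = 1
122 = 64 + 32 + 16 + 8 + 2, so 28^122 ≡ 1·1·1·1·156 ≡ 156 (mod 157)
Right side y^r · r^s mod p:
28^2 = 784 ≡ 156
28^4 ≡ 156^2 = 24336 ≡ 1
28^8 ≡ 1^2 = 1
28^16 ≡ 1^2 = 1
28^32 ≡ 1^2 = 1
28^64 ≡ 1^2 = 1
28^128 ≡ 1^2 = 1
129 = 128 + 1, so 28^129 ≡ 1·28 ≡ 28 (mod 157)
129^2 = 16641 ≡ 156
129^4 ≡ 156^2 = 24336 ≡ 1
129^8 ≡ 1^2 = 1
129^16 ≡ 1^2 = 1
129^32 ≡ 1^2 = 1
129^64 ≡ 1^2 = 1
129^128 ≡ 1^2 = 1
151 = 128 + 16 + 4 + 2 + 1, so 129^151 ≡ 1·1·1·156·129 ≡ 28 (mod 157)
28·28 = 784 ≡ 156 (mod 157)
156 ≡ 156 (mod 157), so the signature is genuine.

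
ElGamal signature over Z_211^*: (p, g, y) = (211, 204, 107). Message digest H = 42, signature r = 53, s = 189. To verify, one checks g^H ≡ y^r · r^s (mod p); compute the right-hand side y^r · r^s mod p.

107^2 = 11449 ≡ 55
107^4 ≡ 55^2 = 3025 ≡ 71
107^8 ≡ 71^2 = 5041 ≡ 188
107^16 ≡ 188^2 = 35344 ≡ 107
107^32 ≡ 107^2 = 11449 ≡ 55
53 = 32 + 16 + 4 + 1, so 107^53 ≡ 55·107·71·107 ≡ 188 (mod 211)
53^2 = 2809 ≡ 66
53^4 ≡ 66^2 = 4356 ≡ 136
53^8 ≡ 136^2 = 18496 ≡ 139
53^16 ≡ 139^2 = 19321 ≡ 120
53^32 ≡ 120^2 = 14400 ≡ 52
53^64 ≡ 52^2 = 2704 ≡ 172
53^128 ≡ 172^2 = 29584 ≡ 44
189 = 128 + 32 + 16 + 8 + 4 + 1, so 53^189 ≡ 44·52·120·139·136·53 ≡ 107 (mod 211)
y^r · r^s ≡ 188·107 = 20116 ≡ 71 (mod 211)

71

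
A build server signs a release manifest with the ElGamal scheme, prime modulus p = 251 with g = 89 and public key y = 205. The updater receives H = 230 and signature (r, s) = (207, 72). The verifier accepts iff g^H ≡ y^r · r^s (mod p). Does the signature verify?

verifies

Left side g^H mod p:
89^2 = 7921 ≡ 140
89^4 ≡ 140^2 = 19600 ≡ 22
89^8 ≡ 22^2 = 484 ≡ 233
89^16 ≡ 233^2 = 54289 ≡ 73
89^32 ≡ 73^2 = 5329 ≡ 58
89^64 ≡ 58^2 = 3364 ≡ 101
89^128 ≡ 101^2 = 10201 ≡ 161
230 = 128 + 64 + 32 + 4 + 2, so 89^230 ≡ 161·101·58·22·140 ≡ 123 (mod 251)
Right side y^r · r^s mod p:
205^2 = 42025 ≡ 108
205^4 ≡ 108^2 = 11664 ≡ 118
205^8 ≡ 118^2 = 13924 ≡ 119
205^16 ≡ 119^2 = 14161 ≡ 105
205^32 ≡ 105^2 = 11025 ≡ 232
205^64 ≡ 232^2 = 53824 ≡ 110
205^128 ≡ 110^2 = 12100 ≡ 52
207 = 128 + 64 + 8 + 4 + 2 + 1, so 205^207 ≡ 52·110·119·118·108·205 ≡ 181 (mod 251)
207^2 = 42849 ≡ 179
207^4 ≡ 179^2 = 32041 ≡ 164
207^8 ≡ 164^2 = 26896 ≡ 39
207^16 ≡ 39^2 = 1521 ≡ 15
207^32 ≡ 15^2 = 225
207^64 ≡ 225^2 = 50625 ≡ 174
72 = 64 + 8, so 207^72 ≡ 174·39 ≡ 9 (mod 251)
181·9 = 1629 ≡ 123 (mod 251)
123 ≡ 123 (mod 251), so the signature is genuine.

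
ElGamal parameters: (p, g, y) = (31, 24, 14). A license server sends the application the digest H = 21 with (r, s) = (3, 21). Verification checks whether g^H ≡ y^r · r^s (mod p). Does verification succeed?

Left side g^H mod p:
Squares mod 31: 24^1≡24, 24^2≡18, 24^4≡14, 24^8≡10, 24^16≡7
21 = 16 + 4 + 1, so 24^21 ≡ 7·14·24 ≡ 27 (mod 31)
Right side y^r · r^s mod p:
Squares mod 31: 14^1≡14, 14^2≡10
3 = 2 + 1, so 14^3 ≡ 10·14 ≡ 16 (mod 31)
Squares mod 31: 3^1≡3, 3^2≡9, 3^4≡19, 3^8≡20, 3^16≡28
21 = 16 + 4 + 1, so 3^21 ≡ 28·19·3 ≡ 15 (mod 31)
16·15 = 240 ≡ 23 (mod 31)
27 ≠ 23, so verification fails.

fails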